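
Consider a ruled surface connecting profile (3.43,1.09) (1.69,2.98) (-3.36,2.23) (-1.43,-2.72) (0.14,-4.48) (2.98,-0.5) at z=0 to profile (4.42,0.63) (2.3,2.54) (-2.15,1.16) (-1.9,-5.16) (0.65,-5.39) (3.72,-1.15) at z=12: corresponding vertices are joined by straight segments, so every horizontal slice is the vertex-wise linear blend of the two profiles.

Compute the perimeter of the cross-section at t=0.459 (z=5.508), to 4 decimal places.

Cross-section at t=0.459: each vertex is (1-t)·p0[i] + t·p1[i].
  v1: (1-0.459)·(3.43,1.09) + 0.459·(4.42,0.63) = (3.8844,0.8789)
  v2: (1-0.459)·(1.69,2.98) + 0.459·(2.3,2.54) = (1.9700,2.7780)
  v3: (1-0.459)·(-3.36,2.23) + 0.459·(-2.15,1.16) = (-2.8046,1.7389)
  v4: (1-0.459)·(-1.43,-2.72) + 0.459·(-1.9,-5.16) = (-1.6457,-3.8400)
  v5: (1-0.459)·(0.14,-4.48) + 0.459·(0.65,-5.39) = (0.3741,-4.8977)
  v6: (1-0.459)·(2.98,-0.5) + 0.459·(3.72,-1.15) = (3.3197,-0.7983)
Perimeter = Σ |v_{i+1} − v_i|:
  edge 1→2: √(-1.9144² + 1.8992²) = 2.6966 (running 2.6966)
  edge 2→3: √(-4.7746² + -1.0392²) = 4.8864 (running 7.5830)
  edge 3→4: √(1.1589² + -5.5788²) = 5.6979 (running 13.2809)
  edge 4→5: √(2.0198² + -1.0577²) = 2.2800 (running 15.5610)
  edge 5→6: √(2.9456² + 4.0993²) = 5.0479 (running 20.6088)
  edge 6→1: √(0.5648² + 1.6772²) = 1.7697 (running 22.3786)
Perimeter = 22.3786

Perimeter at t=0.459: 22.3786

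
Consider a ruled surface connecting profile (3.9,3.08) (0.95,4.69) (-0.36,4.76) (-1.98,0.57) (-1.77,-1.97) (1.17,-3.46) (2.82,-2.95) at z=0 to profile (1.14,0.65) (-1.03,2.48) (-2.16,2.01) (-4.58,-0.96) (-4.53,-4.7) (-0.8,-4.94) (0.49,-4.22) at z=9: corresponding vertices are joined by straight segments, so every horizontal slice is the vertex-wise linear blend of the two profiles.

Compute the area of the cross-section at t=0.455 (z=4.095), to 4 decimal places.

Area at t=0.455: 33.8422

Cross-section at t=0.455: each vertex is (1-t)·p0[i] + t·p1[i].
  v1: (1-0.455)·(3.9,3.08) + 0.455·(1.14,0.65) = (2.6442,1.9743)
  v2: (1-0.455)·(0.95,4.69) + 0.455·(-1.03,2.48) = (0.0491,3.6845)
  v3: (1-0.455)·(-0.36,4.76) + 0.455·(-2.16,2.01) = (-1.1790,3.5087)
  v4: (1-0.455)·(-1.98,0.57) + 0.455·(-4.58,-0.96) = (-3.1630,-0.1262)
  v5: (1-0.455)·(-1.77,-1.97) + 0.455·(-4.53,-4.7) = (-3.0258,-3.2121)
  v6: (1-0.455)·(1.17,-3.46) + 0.455·(-0.8,-4.94) = (0.2736,-4.1334)
  v7: (1-0.455)·(2.82,-2.95) + 0.455·(0.49,-4.22) = (1.7598,-3.5278)
Shoelace sum Σ(x_i·y_{i+1} − x_{i+1}·y_i):
  i=1: 2.6442·3.6845 − 0.0491·1.9743 = +9.6455 (running +9.6455)
  i=2: 0.0491·3.5087 − -1.1790·3.6845 = +4.5162 (running +14.1617)
  i=3: -1.1790·-0.1262 − -3.1630·3.5087 = +11.2469 (running +25.4086)
  i=4: -3.1630·-3.2121 − -3.0258·-0.1262 = +9.7783 (running +35.1870)
  i=5: -3.0258·-4.1334 − 0.2736·-3.2121 = +13.3858 (running +48.5728)
  i=6: 0.2736·-3.5278 − 1.7598·-4.1334 = +6.3088 (running +54.8816)
  i=7: 1.7598·1.9743 − 2.6442·-3.5278 = +12.8029 (running +67.6845)
Area = |Σ|/2 = |67.6845|/2 = 33.8422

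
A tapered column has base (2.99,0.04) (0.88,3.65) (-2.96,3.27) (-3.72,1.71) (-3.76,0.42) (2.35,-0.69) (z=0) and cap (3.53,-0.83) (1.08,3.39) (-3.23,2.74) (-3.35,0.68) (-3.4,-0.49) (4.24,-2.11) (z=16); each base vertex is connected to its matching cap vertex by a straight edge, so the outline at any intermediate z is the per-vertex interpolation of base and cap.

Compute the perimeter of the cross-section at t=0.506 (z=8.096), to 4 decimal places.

Cross-section at t=0.506: each vertex is (1-t)·p0[i] + t·p1[i].
  v1: (1-0.506)·(2.99,0.04) + 0.506·(3.53,-0.83) = (3.2632,-0.4002)
  v2: (1-0.506)·(0.88,3.65) + 0.506·(1.08,3.39) = (0.9812,3.5184)
  v3: (1-0.506)·(-2.96,3.27) + 0.506·(-3.23,2.74) = (-3.0966,3.0018)
  v4: (1-0.506)·(-3.72,1.71) + 0.506·(-3.35,0.68) = (-3.5328,1.1888)
  v5: (1-0.506)·(-3.76,0.42) + 0.506·(-3.4,-0.49) = (-3.5778,-0.0405)
  v6: (1-0.506)·(2.35,-0.69) + 0.506·(4.24,-2.11) = (3.3063,-1.4085)
Perimeter = Σ |v_{i+1} − v_i|:
  edge 1→2: √(-2.2820² + 3.9187²) = 4.5347 (running 4.5347)
  edge 2→3: √(-4.0778² + -0.5166²) = 4.1104 (running 8.6451)
  edge 3→4: √(-0.4362² + -1.8130²) = 1.8647 (running 10.5099)
  edge 4→5: √(-0.0451² + -1.2293²) = 1.2301 (running 11.7400)
  edge 5→6: √(6.8842² + -1.3681²) = 7.0188 (running 18.7588)
  edge 6→1: √(-0.0431² + 1.0083²) = 1.0092 (running 19.7680)
Perimeter = 19.7680

Perimeter at t=0.506: 19.7680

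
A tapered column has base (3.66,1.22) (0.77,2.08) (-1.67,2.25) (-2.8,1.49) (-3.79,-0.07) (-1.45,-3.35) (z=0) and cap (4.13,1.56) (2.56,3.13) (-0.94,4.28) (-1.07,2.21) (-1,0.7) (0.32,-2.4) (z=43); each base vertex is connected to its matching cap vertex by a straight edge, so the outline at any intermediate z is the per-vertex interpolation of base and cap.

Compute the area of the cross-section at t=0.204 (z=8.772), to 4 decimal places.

Area at t=0.204: 21.7331

Cross-section at t=0.204: each vertex is (1-t)·p0[i] + t·p1[i].
  v1: (1-0.204)·(3.66,1.22) + 0.204·(4.13,1.56) = (3.7559,1.2894)
  v2: (1-0.204)·(0.77,2.08) + 0.204·(2.56,3.13) = (1.1352,2.2942)
  v3: (1-0.204)·(-1.67,2.25) + 0.204·(-0.94,4.28) = (-1.5211,2.6641)
  v4: (1-0.204)·(-2.8,1.49) + 0.204·(-1.07,2.21) = (-2.4471,1.6369)
  v5: (1-0.204)·(-3.79,-0.07) + 0.204·(-1,0.7) = (-3.2208,0.0871)
  v6: (1-0.204)·(-1.45,-3.35) + 0.204·(0.32,-2.4) = (-1.0889,-3.1562)
Shoelace sum Σ(x_i·y_{i+1} − x_{i+1}·y_i):
  i=1: 3.7559·2.2942 − 1.1352·1.2894 = +7.1531 (running +7.1531)
  i=2: 1.1352·2.6641 − -1.5211·2.2942 = +6.5139 (running +13.6670)
  i=3: -1.5211·1.6369 − -2.4471·2.6641 = +4.0295 (running +17.6965)
  i=4: -2.4471·0.0871 − -3.2208·1.6369 = +5.0590 (running +22.7555)
  i=5: -3.2208·-3.1562 − -1.0889·0.0871 = +10.2604 (running +33.0159)
  i=6: -1.0889·1.2894 − 3.7559·-3.1562 = +10.4503 (running +43.4662)
Area = |Σ|/2 = |43.4662|/2 = 21.7331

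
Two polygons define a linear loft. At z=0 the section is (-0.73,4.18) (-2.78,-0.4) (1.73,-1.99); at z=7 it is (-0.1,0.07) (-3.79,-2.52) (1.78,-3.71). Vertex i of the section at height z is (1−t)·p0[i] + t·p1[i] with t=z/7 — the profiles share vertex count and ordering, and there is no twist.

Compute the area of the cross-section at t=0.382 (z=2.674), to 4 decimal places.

Cross-section at t=0.382: each vertex is (1-t)·p0[i] + t·p1[i].
  v1: (1-0.382)·(-0.73,4.18) + 0.382·(-0.1,0.07) = (-0.4893,2.6100)
  v2: (1-0.382)·(-2.78,-0.4) + 0.382·(-3.79,-2.52) = (-3.1658,-1.2098)
  v3: (1-0.382)·(1.73,-1.99) + 0.382·(1.78,-3.71) = (1.7491,-2.6470)
Shoelace sum Σ(x_i·y_{i+1} − x_{i+1}·y_i):
  i=1: -0.4893·-1.2098 − -3.1658·2.6100 = +8.8547 (running +8.8547)
  i=2: -3.1658·-2.6470 − 1.7491·-1.2098 = +10.4962 (running +19.3509)
  i=3: 1.7491·2.6100 − -0.4893·-2.6470 = +3.2698 (running +22.6207)
Area = |Σ|/2 = |22.6207|/2 = 11.3104

Area at t=0.382: 11.3104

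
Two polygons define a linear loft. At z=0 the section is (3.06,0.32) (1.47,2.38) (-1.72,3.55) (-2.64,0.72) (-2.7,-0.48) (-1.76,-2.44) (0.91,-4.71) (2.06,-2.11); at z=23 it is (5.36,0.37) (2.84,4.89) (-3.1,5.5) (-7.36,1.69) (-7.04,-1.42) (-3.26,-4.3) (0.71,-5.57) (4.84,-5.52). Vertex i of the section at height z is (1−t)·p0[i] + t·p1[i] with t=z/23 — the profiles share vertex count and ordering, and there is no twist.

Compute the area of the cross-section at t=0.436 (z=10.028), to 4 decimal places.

Cross-section at t=0.436: each vertex is (1-t)·p0[i] + t·p1[i].
  v1: (1-0.436)·(3.06,0.32) + 0.436·(5.36,0.37) = (4.0628,0.3418)
  v2: (1-0.436)·(1.47,2.38) + 0.436·(2.84,4.89) = (2.0673,3.4744)
  v3: (1-0.436)·(-1.72,3.55) + 0.436·(-3.1,5.5) = (-2.3217,4.4002)
  v4: (1-0.436)·(-2.64,0.72) + 0.436·(-7.36,1.69) = (-4.6979,1.1429)
  v5: (1-0.436)·(-2.7,-0.48) + 0.436·(-7.04,-1.42) = (-4.5922,-0.8898)
  v6: (1-0.436)·(-1.76,-2.44) + 0.436·(-3.26,-4.3) = (-2.4140,-3.2510)
  v7: (1-0.436)·(0.91,-4.71) + 0.436·(0.71,-5.57) = (0.8228,-5.0850)
  v8: (1-0.436)·(2.06,-2.11) + 0.436·(4.84,-5.52) = (3.2721,-3.5968)
Shoelace sum Σ(x_i·y_{i+1} − x_{i+1}·y_i):
  i=1: 4.0628·3.4744 − 2.0673·0.3418 = +13.4090 (running +13.4090)
  i=2: 2.0673·4.4002 − -2.3217·3.4744 = +17.1630 (running +30.5720)
  i=3: -2.3217·1.1429 − -4.6979·4.4002 = +18.0183 (running +48.5903)
  i=4: -4.6979·-0.8898 − -4.5922·1.1429 = +9.4290 (running +58.0192)
  i=5: -4.5922·-3.2510 − -2.4140·-0.8898 = +12.7811 (running +70.8004)
  i=6: -2.4140·-5.0850 − 0.8228·-3.2510 = +14.9500 (running +85.7503)
  i=7: 0.8228·-3.5968 − 3.2721·-5.0850 = +13.6790 (running +99.4293)
  i=8: 3.2721·0.3418 − 4.0628·-3.5968 = +15.7313 (running +115.1606)
Area = |Σ|/2 = |115.1606|/2 = 57.5803

Area at t=0.436: 57.5803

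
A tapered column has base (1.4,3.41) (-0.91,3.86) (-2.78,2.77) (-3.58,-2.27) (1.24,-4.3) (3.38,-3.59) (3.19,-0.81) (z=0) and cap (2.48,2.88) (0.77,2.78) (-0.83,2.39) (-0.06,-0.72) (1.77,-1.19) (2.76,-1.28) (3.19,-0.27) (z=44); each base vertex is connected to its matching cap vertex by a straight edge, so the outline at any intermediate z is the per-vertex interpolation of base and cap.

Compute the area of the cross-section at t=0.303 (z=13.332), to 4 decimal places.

Cross-section at t=0.303: each vertex is (1-t)·p0[i] + t·p1[i].
  v1: (1-0.303)·(1.4,3.41) + 0.303·(2.48,2.88) = (1.7272,3.2494)
  v2: (1-0.303)·(-0.91,3.86) + 0.303·(0.77,2.78) = (-0.4010,3.5328)
  v3: (1-0.303)·(-2.78,2.77) + 0.303·(-0.83,2.39) = (-2.1891,2.6549)
  v4: (1-0.303)·(-3.58,-2.27) + 0.303·(-0.06,-0.72) = (-2.5134,-1.8004)
  v5: (1-0.303)·(1.24,-4.3) + 0.303·(1.77,-1.19) = (1.4006,-3.3577)
  v6: (1-0.303)·(3.38,-3.59) + 0.303·(2.76,-1.28) = (3.1921,-2.8901)
  v7: (1-0.303)·(3.19,-0.81) + 0.303·(3.19,-0.27) = (3.1900,-0.6464)
Shoelace sum Σ(x_i·y_{i+1} − x_{i+1}·y_i):
  i=1: 1.7272·3.5328 − -0.4010·3.2494 = +7.4048 (running +7.4048)
  i=2: -0.4010·2.6549 − -2.1891·3.5328 = +6.6692 (running +14.0741)
  i=3: -2.1891·-1.8004 − -2.5134·2.6549 = +10.6141 (running +24.6881)
  i=4: -2.5134·-3.3577 − 1.4006·-1.8004 = +10.9609 (running +35.6490)
  i=5: 1.4006·-2.8901 − 3.1921·-3.3577 = +6.6703 (running +42.3193)
  i=6: 3.1921·-0.6464 − 3.1900·-2.8901 = +7.1560 (running +49.4753)
  i=7: 3.1900·3.2494 − 1.7272·-0.6464 = +11.4821 (running +60.9574)
Area = |Σ|/2 = |60.9574|/2 = 30.4787

Area at t=0.303: 30.4787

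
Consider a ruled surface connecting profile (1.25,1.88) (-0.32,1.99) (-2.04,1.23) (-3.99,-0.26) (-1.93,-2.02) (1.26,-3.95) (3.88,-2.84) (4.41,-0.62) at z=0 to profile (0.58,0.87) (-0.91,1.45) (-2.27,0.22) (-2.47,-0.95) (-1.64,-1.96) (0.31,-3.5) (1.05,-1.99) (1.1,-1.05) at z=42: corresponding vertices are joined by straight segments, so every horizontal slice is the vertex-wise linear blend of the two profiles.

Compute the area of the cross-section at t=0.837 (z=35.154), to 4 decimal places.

Area at t=0.837: 13.8072

Cross-section at t=0.837: each vertex is (1-t)·p0[i] + t·p1[i].
  v1: (1-0.837)·(1.25,1.88) + 0.837·(0.58,0.87) = (0.6892,1.0346)
  v2: (1-0.837)·(-0.32,1.99) + 0.837·(-0.91,1.45) = (-0.8138,1.5380)
  v3: (1-0.837)·(-2.04,1.23) + 0.837·(-2.27,0.22) = (-2.2325,0.3846)
  v4: (1-0.837)·(-3.99,-0.26) + 0.837·(-2.47,-0.95) = (-2.7178,-0.8375)
  v5: (1-0.837)·(-1.93,-2.02) + 0.837·(-1.64,-1.96) = (-1.6873,-1.9698)
  v6: (1-0.837)·(1.26,-3.95) + 0.837·(0.31,-3.5) = (0.4648,-3.5734)
  v7: (1-0.837)·(3.88,-2.84) + 0.837·(1.05,-1.99) = (1.5113,-2.1286)
  v8: (1-0.837)·(4.41,-0.62) + 0.837·(1.1,-1.05) = (1.6395,-0.9799)
Shoelace sum Σ(x_i·y_{i+1} − x_{i+1}·y_i):
  i=1: 0.6892·1.5380 − -0.8138·1.0346 = +1.9020 (running +1.9020)
  i=2: -0.8138·0.3846 − -2.2325·1.5380 = +3.1206 (running +5.0227)
  i=3: -2.2325·-0.8375 − -2.7178·0.3846 = +2.9151 (running +7.9378)
  i=4: -2.7178·-1.9698 − -1.6873·-0.8375 = +3.9403 (running +11.8780)
  i=5: -1.6873·-3.5734 − 0.4648·-1.9698 = +6.9449 (running +18.8229)
  i=6: 0.4648·-2.1286 − 1.5113·-3.5734 = +4.4109 (running +23.2338)
  i=7: 1.5113·-0.9799 − 1.6395·-2.1286 = +2.0089 (running +25.2427)
  i=8: 1.6395·1.0346 − 0.6892·-0.9799 = +2.3717 (running +27.6144)
Area = |Σ|/2 = |27.6144|/2 = 13.8072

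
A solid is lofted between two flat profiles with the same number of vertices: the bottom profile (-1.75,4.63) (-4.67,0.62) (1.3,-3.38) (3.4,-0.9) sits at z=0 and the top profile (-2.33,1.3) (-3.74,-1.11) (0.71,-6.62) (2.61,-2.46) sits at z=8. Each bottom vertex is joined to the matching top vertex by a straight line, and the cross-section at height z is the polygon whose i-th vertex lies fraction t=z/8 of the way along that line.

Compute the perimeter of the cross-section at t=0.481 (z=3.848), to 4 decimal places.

Cross-section at t=0.481: each vertex is (1-t)·p0[i] + t·p1[i].
  v1: (1-0.481)·(-1.75,4.63) + 0.481·(-2.33,1.3) = (-2.0290,3.0283)
  v2: (1-0.481)·(-4.67,0.62) + 0.481·(-3.74,-1.11) = (-4.2227,-0.2121)
  v3: (1-0.481)·(1.3,-3.38) + 0.481·(0.71,-6.62) = (1.0162,-4.9384)
  v4: (1-0.481)·(3.4,-0.9) + 0.481·(2.61,-2.46) = (3.0200,-1.6504)
Perimeter = Σ |v_{i+1} − v_i|:
  edge 1→2: √(-2.1937² + -3.2404²) = 3.9131 (running 3.9131)
  edge 2→3: √(5.2389² + -4.7263²) = 7.0558 (running 10.9689)
  edge 3→4: √(2.0038² + 3.2881²) = 3.8505 (running 14.8194)
  edge 4→1: √(-5.0490² + 4.6786²) = 6.8834 (running 21.7029)
Perimeter = 21.7029

Perimeter at t=0.481: 21.7029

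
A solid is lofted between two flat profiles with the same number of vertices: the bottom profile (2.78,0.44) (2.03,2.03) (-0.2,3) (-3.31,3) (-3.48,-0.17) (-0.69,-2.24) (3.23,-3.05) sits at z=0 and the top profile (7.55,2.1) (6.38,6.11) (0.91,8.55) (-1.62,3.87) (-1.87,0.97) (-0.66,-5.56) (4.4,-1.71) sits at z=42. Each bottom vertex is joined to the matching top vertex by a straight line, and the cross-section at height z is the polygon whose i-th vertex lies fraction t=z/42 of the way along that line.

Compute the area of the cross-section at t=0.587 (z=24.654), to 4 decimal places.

Area at t=0.587: 57.8892

Cross-section at t=0.587: each vertex is (1-t)·p0[i] + t·p1[i].
  v1: (1-0.587)·(2.78,0.44) + 0.587·(7.55,2.1) = (5.5800,1.4144)
  v2: (1-0.587)·(2.03,2.03) + 0.587·(6.38,6.11) = (4.5834,4.4250)
  v3: (1-0.587)·(-0.2,3) + 0.587·(0.91,8.55) = (0.4516,6.2579)
  v4: (1-0.587)·(-3.31,3) + 0.587·(-1.62,3.87) = (-2.3180,3.5107)
  v5: (1-0.587)·(-3.48,-0.17) + 0.587·(-1.87,0.97) = (-2.5349,0.4992)
  v6: (1-0.587)·(-0.69,-2.24) + 0.587·(-0.66,-5.56) = (-0.6724,-4.1888)
  v7: (1-0.587)·(3.23,-3.05) + 0.587·(4.4,-1.71) = (3.9168,-2.2634)
Shoelace sum Σ(x_i·y_{i+1} − x_{i+1}·y_i):
  i=1: 5.5800·4.4250 − 4.5834·1.4144 = +18.2083 (running +18.2083)
  i=2: 4.5834·6.2579 − 0.4516·4.4250 = +26.6844 (running +44.8927)
  i=3: 0.4516·3.5107 − -2.3180·6.2579 = +16.0908 (running +60.9835)
  i=4: -2.3180·0.4992 − -2.5349·3.5107 = +7.7423 (running +68.7258)
  i=5: -2.5349·-4.1888 − -0.6724·0.4992 = +10.9541 (running +79.6798)
  i=6: -0.6724·-2.2634 − 3.9168·-4.1888 = +17.9287 (running +97.6085)
  i=7: 3.9168·1.4144 − 5.5800·-2.2634 = +18.1698 (running +115.7784)
Area = |Σ|/2 = |115.7784|/2 = 57.8892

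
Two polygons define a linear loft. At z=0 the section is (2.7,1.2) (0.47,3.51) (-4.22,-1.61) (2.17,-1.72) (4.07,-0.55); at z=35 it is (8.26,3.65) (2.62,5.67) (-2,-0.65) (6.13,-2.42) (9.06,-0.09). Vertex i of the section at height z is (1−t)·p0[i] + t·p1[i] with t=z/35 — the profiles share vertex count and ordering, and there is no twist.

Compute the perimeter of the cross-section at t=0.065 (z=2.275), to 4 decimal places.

Perimeter at t=0.065: 21.4925

Cross-section at t=0.065: each vertex is (1-t)·p0[i] + t·p1[i].
  v1: (1-0.065)·(2.7,1.2) + 0.065·(8.26,3.65) = (3.0614,1.3593)
  v2: (1-0.065)·(0.47,3.51) + 0.065·(2.62,5.67) = (0.6098,3.6504)
  v3: (1-0.065)·(-4.22,-1.61) + 0.065·(-2,-0.65) = (-4.0757,-1.5476)
  v4: (1-0.065)·(2.17,-1.72) + 0.065·(6.13,-2.42) = (2.4274,-1.7655)
  v5: (1-0.065)·(4.07,-0.55) + 0.065·(9.06,-0.09) = (4.3944,-0.5201)
Perimeter = Σ |v_{i+1} − v_i|:
  edge 1→2: √(-2.4517² + 2.2912²) = 3.3556 (running 3.3556)
  edge 2→3: √(-4.6855² + -5.1980²) = 6.9980 (running 10.3536)
  edge 3→4: √(6.5031² + -0.2179²) = 6.5067 (running 16.8604)
  edge 4→5: √(1.9670² + 1.2454²) = 2.3281 (running 19.1885)
  edge 5→1: √(-1.3329² + 1.8794²) = 2.3041 (running 21.4925)
Perimeter = 21.4925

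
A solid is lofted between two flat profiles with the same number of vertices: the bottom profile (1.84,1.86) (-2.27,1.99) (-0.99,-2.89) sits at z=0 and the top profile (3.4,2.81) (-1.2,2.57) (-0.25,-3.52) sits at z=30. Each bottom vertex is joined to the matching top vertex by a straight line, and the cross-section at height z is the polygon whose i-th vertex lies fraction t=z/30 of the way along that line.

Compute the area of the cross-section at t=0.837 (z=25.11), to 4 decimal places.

Area at t=0.837: 13.4082

Cross-section at t=0.837: each vertex is (1-t)·p0[i] + t·p1[i].
  v1: (1-0.837)·(1.84,1.86) + 0.837·(3.4,2.81) = (3.1457,2.6552)
  v2: (1-0.837)·(-2.27,1.99) + 0.837·(-1.2,2.57) = (-1.3744,2.4755)
  v3: (1-0.837)·(-0.99,-2.89) + 0.837·(-0.25,-3.52) = (-0.3706,-3.4173)
Shoelace sum Σ(x_i·y_{i+1} − x_{i+1}·y_i):
  i=1: 3.1457·2.4755 − -1.3744·2.6552 = +11.4364 (running +11.4364)
  i=2: -1.3744·-3.4173 − -0.3706·2.4755 = +5.6142 (running +17.0506)
  i=3: -0.3706·2.6552 − 3.1457·-3.4173 = +9.7658 (running +26.8165)
Area = |Σ|/2 = |26.8165|/2 = 13.4082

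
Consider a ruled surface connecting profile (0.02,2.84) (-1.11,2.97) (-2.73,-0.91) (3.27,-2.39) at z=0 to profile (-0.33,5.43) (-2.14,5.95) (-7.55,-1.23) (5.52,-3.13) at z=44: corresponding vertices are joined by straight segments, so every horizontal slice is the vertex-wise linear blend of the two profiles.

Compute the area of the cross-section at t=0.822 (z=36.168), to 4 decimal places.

Area at t=0.822: 48.7705

Cross-section at t=0.822: each vertex is (1-t)·p0[i] + t·p1[i].
  v1: (1-0.822)·(0.02,2.84) + 0.822·(-0.33,5.43) = (-0.2677,4.9690)
  v2: (1-0.822)·(-1.11,2.97) + 0.822·(-2.14,5.95) = (-1.9567,5.4196)
  v3: (1-0.822)·(-2.73,-0.91) + 0.822·(-7.55,-1.23) = (-6.6920,-1.1730)
  v4: (1-0.822)·(3.27,-2.39) + 0.822·(5.52,-3.13) = (5.1195,-2.9983)
Shoelace sum Σ(x_i·y_{i+1} − x_{i+1}·y_i):
  i=1: -0.2677·5.4196 − -1.9567·4.9690 = +8.2718 (running +8.2718)
  i=2: -1.9567·-1.1730 − -6.6920·5.4196 = +38.5632 (running +46.8349)
  i=3: -6.6920·-2.9983 − 5.1195·-1.1730 = +26.0700 (running +72.9049)
  i=4: 5.1195·4.9690 − -0.2677·-2.9983 = +24.6361 (running +97.5410)
Area = |Σ|/2 = |97.5410|/2 = 48.7705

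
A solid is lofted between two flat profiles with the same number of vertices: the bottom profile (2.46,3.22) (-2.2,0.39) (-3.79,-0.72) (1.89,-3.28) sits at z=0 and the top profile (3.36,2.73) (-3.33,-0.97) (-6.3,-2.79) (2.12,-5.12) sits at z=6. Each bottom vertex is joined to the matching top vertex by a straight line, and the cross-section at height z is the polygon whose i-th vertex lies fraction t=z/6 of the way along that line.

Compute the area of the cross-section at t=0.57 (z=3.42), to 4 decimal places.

Area at t=0.57: 27.9316

Cross-section at t=0.57: each vertex is (1-t)·p0[i] + t·p1[i].
  v1: (1-0.57)·(2.46,3.22) + 0.57·(3.36,2.73) = (2.9730,2.9407)
  v2: (1-0.57)·(-2.2,0.39) + 0.57·(-3.33,-0.97) = (-2.8441,-0.3852)
  v3: (1-0.57)·(-3.79,-0.72) + 0.57·(-6.3,-2.79) = (-5.2207,-1.8999)
  v4: (1-0.57)·(1.89,-3.28) + 0.57·(2.12,-5.12) = (2.0211,-4.3288)
Shoelace sum Σ(x_i·y_{i+1} − x_{i+1}·y_i):
  i=1: 2.9730·-0.3852 − -2.8441·2.9407 = +7.2184 (running +7.2184)
  i=2: -2.8441·-1.8999 − -5.2207·-0.3852 = +3.3925 (running +10.6109)
  i=3: -5.2207·-4.3288 − 2.0211·-1.8999 = +26.4393 (running +37.0502)
  i=4: 2.0211·2.9407 − 2.9730·-4.3288 = +18.8130 (running +55.8632)
Area = |Σ|/2 = |55.8632|/2 = 27.9316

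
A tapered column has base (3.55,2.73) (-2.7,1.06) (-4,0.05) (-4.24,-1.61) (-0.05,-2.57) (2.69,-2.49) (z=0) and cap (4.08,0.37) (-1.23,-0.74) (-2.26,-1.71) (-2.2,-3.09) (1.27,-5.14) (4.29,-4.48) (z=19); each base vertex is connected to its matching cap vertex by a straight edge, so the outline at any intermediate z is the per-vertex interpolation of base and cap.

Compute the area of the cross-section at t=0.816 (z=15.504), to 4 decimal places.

Cross-section at t=0.816: each vertex is (1-t)·p0[i] + t·p1[i].
  v1: (1-0.816)·(3.55,2.73) + 0.816·(4.08,0.37) = (3.9825,0.8042)
  v2: (1-0.816)·(-2.7,1.06) + 0.816·(-1.23,-0.74) = (-1.5005,-0.4088)
  v3: (1-0.816)·(-4,0.05) + 0.816·(-2.26,-1.71) = (-2.5802,-1.3862)
  v4: (1-0.816)·(-4.24,-1.61) + 0.816·(-2.2,-3.09) = (-2.5754,-2.8177)
  v5: (1-0.816)·(-0.05,-2.57) + 0.816·(1.27,-5.14) = (1.0271,-4.6671)
  v6: (1-0.816)·(2.69,-2.49) + 0.816·(4.29,-4.48) = (3.9956,-4.1138)
Shoelace sum Σ(x_i·y_{i+1} − x_{i+1}·y_i):
  i=1: 3.9825·-0.4088 − -1.5005·0.8042 = -0.4213 (running -0.4213)
  i=2: -1.5005·-1.3862 − -2.5802·-0.4088 = +1.0251 (running +0.6038)
  i=3: -2.5802·-2.8177 − -2.5754·-1.3862 = +3.7002 (running +4.3040)
  i=4: -2.5754·-4.6671 − 1.0271·-2.8177 = +14.9136 (running +19.2177)
  i=5: 1.0271·-4.1138 − 3.9956·-4.6671 = +14.4225 (running +33.6402)
  i=6: 3.9956·0.8042 − 3.9825·-4.1138 = +19.5967 (running +53.2369)
Area = |Σ|/2 = |53.2369|/2 = 26.6185

Area at t=0.816: 26.6185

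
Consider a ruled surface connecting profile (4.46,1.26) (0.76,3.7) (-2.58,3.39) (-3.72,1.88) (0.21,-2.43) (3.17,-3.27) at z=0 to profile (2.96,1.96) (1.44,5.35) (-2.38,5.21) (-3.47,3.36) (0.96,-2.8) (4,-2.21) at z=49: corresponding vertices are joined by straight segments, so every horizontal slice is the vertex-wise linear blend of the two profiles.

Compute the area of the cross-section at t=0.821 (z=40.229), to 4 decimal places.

Cross-section at t=0.821: each vertex is (1-t)·p0[i] + t·p1[i].
  v1: (1-0.821)·(4.46,1.26) + 0.821·(2.96,1.96) = (3.2285,1.8347)
  v2: (1-0.821)·(0.76,3.7) + 0.821·(1.44,5.35) = (1.3183,5.0546)
  v3: (1-0.821)·(-2.58,3.39) + 0.821·(-2.38,5.21) = (-2.4158,4.8842)
  v4: (1-0.821)·(-3.72,1.88) + 0.821·(-3.47,3.36) = (-3.5148,3.0951)
  v5: (1-0.821)·(0.21,-2.43) + 0.821·(0.96,-2.8) = (0.8257,-2.7338)
  v6: (1-0.821)·(3.17,-3.27) + 0.821·(4,-2.21) = (3.8514,-2.3997)
Shoelace sum Σ(x_i·y_{i+1} − x_{i+1}·y_i):
  i=1: 3.2285·5.0546 − 1.3183·1.8347 = +13.9003 (running +13.9003)
  i=2: 1.3183·4.8842 − -2.4158·5.0546 = +18.6498 (running +32.5501)
  i=3: -2.4158·3.0951 − -3.5148·4.8842 = +9.6897 (running +42.2398)
  i=4: -3.5148·-2.7338 − 0.8257·3.0951 = +7.0528 (running +49.2926)
  i=5: 0.8257·-2.3997 − 3.8514·-2.7338 = +8.5473 (running +57.8399)
  i=6: 3.8514·1.8347 − 3.2285·-2.3997 = +14.8138 (running +72.6537)
Area = |Σ|/2 = |72.6537|/2 = 36.3268

Area at t=0.821: 36.3268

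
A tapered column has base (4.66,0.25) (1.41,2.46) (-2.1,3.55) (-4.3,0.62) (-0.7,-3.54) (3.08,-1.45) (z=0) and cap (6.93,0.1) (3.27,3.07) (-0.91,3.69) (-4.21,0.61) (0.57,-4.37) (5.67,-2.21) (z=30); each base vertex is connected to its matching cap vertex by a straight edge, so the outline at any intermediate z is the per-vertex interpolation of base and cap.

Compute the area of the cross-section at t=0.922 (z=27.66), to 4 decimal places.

Cross-section at t=0.922: each vertex is (1-t)·p0[i] + t·p1[i].
  v1: (1-0.922)·(4.66,0.25) + 0.922·(6.93,0.1) = (6.7529,0.1117)
  v2: (1-0.922)·(1.41,2.46) + 0.922·(3.27,3.07) = (3.1249,3.0224)
  v3: (1-0.922)·(-2.1,3.55) + 0.922·(-0.91,3.69) = (-1.0028,3.6791)
  v4: (1-0.922)·(-4.3,0.62) + 0.922·(-4.21,0.61) = (-4.2170,0.6108)
  v5: (1-0.922)·(-0.7,-3.54) + 0.922·(0.57,-4.37) = (0.4709,-4.3053)
  v6: (1-0.922)·(3.08,-1.45) + 0.922·(5.67,-2.21) = (5.4680,-2.1507)
Shoelace sum Σ(x_i·y_{i+1} − x_{i+1}·y_i):
  i=1: 6.7529·3.0224 − 3.1249·0.1117 = +20.0612 (running +20.0612)
  i=2: 3.1249·3.6791 − -1.0028·3.0224 = +14.5278 (running +34.5889)
  i=3: -1.0028·0.6108 − -4.2170·3.6791 = +14.9023 (running +49.4912)
  i=4: -4.2170·-4.3053 − 0.4709·0.6108 = +17.8677 (running +67.3589)
  i=5: 0.4709·-2.1507 − 5.4680·-4.3053 = +22.5282 (running +89.8871)
  i=6: 5.4680·0.1117 − 6.7529·-2.1507 = +15.1345 (running +105.0216)
Area = |Σ|/2 = |105.0216|/2 = 52.5108

Area at t=0.922: 52.5108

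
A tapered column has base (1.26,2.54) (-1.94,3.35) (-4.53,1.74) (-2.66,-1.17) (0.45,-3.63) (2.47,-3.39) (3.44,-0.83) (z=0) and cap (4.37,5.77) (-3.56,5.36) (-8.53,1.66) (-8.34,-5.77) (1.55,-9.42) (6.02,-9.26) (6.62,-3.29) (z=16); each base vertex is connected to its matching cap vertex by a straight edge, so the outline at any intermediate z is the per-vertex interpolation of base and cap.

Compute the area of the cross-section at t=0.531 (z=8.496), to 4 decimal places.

Cross-section at t=0.531: each vertex is (1-t)·p0[i] + t·p1[i].
  v1: (1-0.531)·(1.26,2.54) + 0.531·(4.37,5.77) = (2.9114,4.2551)
  v2: (1-0.531)·(-1.94,3.35) + 0.531·(-3.56,5.36) = (-2.8002,4.4173)
  v3: (1-0.531)·(-4.53,1.74) + 0.531·(-8.53,1.66) = (-6.6540,1.6975)
  v4: (1-0.531)·(-2.66,-1.17) + 0.531·(-8.34,-5.77) = (-5.6761,-3.6126)
  v5: (1-0.531)·(0.45,-3.63) + 0.531·(1.55,-9.42) = (1.0341,-6.7045)
  v6: (1-0.531)·(2.47,-3.39) + 0.531·(6.02,-9.26) = (4.3551,-6.5070)
  v7: (1-0.531)·(3.44,-0.83) + 0.531·(6.62,-3.29) = (5.1286,-2.1363)
Shoelace sum Σ(x_i·y_{i+1} − x_{i+1}·y_i):
  i=1: 2.9114·4.4173 − -2.8002·4.2551 = +24.7759 (running +24.7759)
  i=2: -2.8002·1.6975 − -6.6540·4.4173 = +24.6394 (running +49.4153)
  i=3: -6.6540·-3.6126 − -5.6761·1.6975 = +33.6735 (running +83.0888)
  i=4: -5.6761·-6.7045 − 1.0341·-3.6126 = +41.7910 (running +124.8798)
  i=5: 1.0341·-6.5070 − 4.3551·-6.7045 = +22.4695 (running +147.3493)
  i=6: 4.3551·-2.1363 − 5.1286·-6.5070 = +24.0680 (running +171.4173)
  i=7: 5.1286·4.2551 − 2.9114·-2.1363 = +28.0423 (running +199.4596)
Area = |Σ|/2 = |199.4596|/2 = 99.7298

Area at t=0.531: 99.7298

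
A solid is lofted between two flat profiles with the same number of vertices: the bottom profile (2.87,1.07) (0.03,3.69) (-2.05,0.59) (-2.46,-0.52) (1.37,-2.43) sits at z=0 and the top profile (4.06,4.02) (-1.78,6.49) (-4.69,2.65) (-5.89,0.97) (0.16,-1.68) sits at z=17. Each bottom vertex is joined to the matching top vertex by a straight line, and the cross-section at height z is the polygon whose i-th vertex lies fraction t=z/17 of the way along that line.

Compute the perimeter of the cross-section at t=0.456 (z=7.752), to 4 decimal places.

Cross-section at t=0.456: each vertex is (1-t)·p0[i] + t·p1[i].
  v1: (1-0.456)·(2.87,1.07) + 0.456·(4.06,4.02) = (3.4126,2.4152)
  v2: (1-0.456)·(0.03,3.69) + 0.456·(-1.78,6.49) = (-0.7954,4.9668)
  v3: (1-0.456)·(-2.05,0.59) + 0.456·(-4.69,2.65) = (-3.2538,1.5294)
  v4: (1-0.456)·(-2.46,-0.52) + 0.456·(-5.89,0.97) = (-4.0241,0.1594)
  v5: (1-0.456)·(1.37,-2.43) + 0.456·(0.16,-1.68) = (0.8182,-2.0880)
Perimeter = Σ |v_{i+1} − v_i|:
  edge 1→2: √(-4.2080² + 2.5516²) = 4.9212 (running 4.9212)
  edge 2→3: √(-2.4585² + -3.4374²) = 4.2261 (running 9.1473)
  edge 3→4: √(-0.7702² + -1.3699²) = 1.5716 (running 10.7189)
  edge 4→5: √(4.8423² + -2.2474²) = 5.3385 (running 16.0574)
  edge 5→1: √(2.5944² + 4.5032²) = 5.1971 (running 21.2544)
Perimeter = 21.2544

Perimeter at t=0.456: 21.2544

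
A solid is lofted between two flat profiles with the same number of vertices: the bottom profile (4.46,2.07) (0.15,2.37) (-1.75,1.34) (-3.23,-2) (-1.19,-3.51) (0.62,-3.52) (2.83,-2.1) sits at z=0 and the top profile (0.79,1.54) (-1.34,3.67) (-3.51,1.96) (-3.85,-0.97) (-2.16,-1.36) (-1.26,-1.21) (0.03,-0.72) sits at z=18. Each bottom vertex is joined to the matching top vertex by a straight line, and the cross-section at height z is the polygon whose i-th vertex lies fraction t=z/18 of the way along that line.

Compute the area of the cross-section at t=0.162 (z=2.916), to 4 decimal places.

Area at t=0.162: 27.9762

Cross-section at t=0.162: each vertex is (1-t)·p0[i] + t·p1[i].
  v1: (1-0.162)·(4.46,2.07) + 0.162·(0.79,1.54) = (3.8655,1.9841)
  v2: (1-0.162)·(0.15,2.37) + 0.162·(-1.34,3.67) = (-0.0914,2.5806)
  v3: (1-0.162)·(-1.75,1.34) + 0.162·(-3.51,1.96) = (-2.0351,1.4404)
  v4: (1-0.162)·(-3.23,-2) + 0.162·(-3.85,-0.97) = (-3.3304,-1.8331)
  v5: (1-0.162)·(-1.19,-3.51) + 0.162·(-2.16,-1.36) = (-1.3471,-3.1617)
  v6: (1-0.162)·(0.62,-3.52) + 0.162·(-1.26,-1.21) = (0.3154,-3.1458)
  v7: (1-0.162)·(2.83,-2.1) + 0.162·(0.03,-0.72) = (2.3764,-1.8764)
Shoelace sum Σ(x_i·y_{i+1} − x_{i+1}·y_i):
  i=1: 3.8655·2.5806 − -0.0914·1.9841 = +10.1565 (running +10.1565)
  i=2: -0.0914·1.4404 − -2.0351·2.5806 = +5.1202 (running +15.2767)
  i=3: -2.0351·-1.8331 − -3.3304·1.4404 = +8.5280 (running +23.8047)
  i=4: -3.3304·-3.1617 − -1.3471·-1.8331 = +8.0604 (running +31.8650)
  i=5: -1.3471·-3.1458 − 0.3154·-3.1617 = +5.2351 (running +37.1002)
  i=6: 0.3154·-1.8764 − 2.3764·-3.1458 = +6.8837 (running +43.9839)
  i=7: 2.3764·1.9841 − 3.8655·-1.8764 = +11.9684 (running +55.9523)
Area = |Σ|/2 = |55.9523|/2 = 27.9762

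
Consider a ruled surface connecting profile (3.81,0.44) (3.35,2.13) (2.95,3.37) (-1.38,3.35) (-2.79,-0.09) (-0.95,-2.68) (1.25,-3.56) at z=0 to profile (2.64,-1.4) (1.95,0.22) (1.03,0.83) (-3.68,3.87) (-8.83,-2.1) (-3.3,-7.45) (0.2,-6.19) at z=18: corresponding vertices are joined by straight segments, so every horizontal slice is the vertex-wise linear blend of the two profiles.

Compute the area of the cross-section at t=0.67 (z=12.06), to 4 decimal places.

Area at t=0.67: 58.2330

Cross-section at t=0.67: each vertex is (1-t)·p0[i] + t·p1[i].
  v1: (1-0.67)·(3.81,0.44) + 0.67·(2.64,-1.4) = (3.0261,-0.7928)
  v2: (1-0.67)·(3.35,2.13) + 0.67·(1.95,0.22) = (2.4120,0.8503)
  v3: (1-0.67)·(2.95,3.37) + 0.67·(1.03,0.83) = (1.6636,1.6682)
  v4: (1-0.67)·(-1.38,3.35) + 0.67·(-3.68,3.87) = (-2.9210,3.6984)
  v5: (1-0.67)·(-2.79,-0.09) + 0.67·(-8.83,-2.1) = (-6.8368,-1.4367)
  v6: (1-0.67)·(-0.95,-2.68) + 0.67·(-3.3,-7.45) = (-2.5245,-5.8759)
  v7: (1-0.67)·(1.25,-3.56) + 0.67·(0.2,-6.19) = (0.5465,-5.3221)
Shoelace sum Σ(x_i·y_{i+1} − x_{i+1}·y_i):
  i=1: 3.0261·0.8503 − 2.4120·-0.7928 = +4.4853 (running +4.4853)
  i=2: 2.4120·1.6682 − 1.6636·0.8503 = +2.6091 (running +7.0945)
  i=3: 1.6636·3.6984 − -2.9210·1.6682 = +11.0255 (running +18.1199)
  i=4: -2.9210·-1.4367 − -6.8368·3.6984 = +29.4818 (running +47.6018)
  i=5: -6.8368·-5.8759 − -2.5245·-1.4367 = +36.5454 (running +84.1472)
  i=6: -2.5245·-5.3221 − 0.5465·-5.8759 = +16.6468 (running +100.7940)
  i=7: 0.5465·-0.7928 − 3.0261·-5.3221 = +15.6719 (running +116.4659)
Area = |Σ|/2 = |116.4659|/2 = 58.2330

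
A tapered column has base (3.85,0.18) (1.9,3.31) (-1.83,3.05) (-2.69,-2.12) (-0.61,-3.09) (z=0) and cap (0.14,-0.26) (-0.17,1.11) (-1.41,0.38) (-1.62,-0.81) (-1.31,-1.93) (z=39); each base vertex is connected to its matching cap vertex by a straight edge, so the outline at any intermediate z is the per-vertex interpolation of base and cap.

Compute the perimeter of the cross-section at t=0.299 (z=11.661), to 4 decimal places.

Cross-section at t=0.299: each vertex is (1-t)·p0[i] + t·p1[i].
  v1: (1-0.299)·(3.85,0.18) + 0.299·(0.14,-0.26) = (2.7407,0.0484)
  v2: (1-0.299)·(1.9,3.31) + 0.299·(-0.17,1.11) = (1.2811,2.6522)
  v3: (1-0.299)·(-1.83,3.05) + 0.299·(-1.41,0.38) = (-1.7044,2.2517)
  v4: (1-0.299)·(-2.69,-2.12) + 0.299·(-1.62,-0.81) = (-2.3701,-1.7283)
  v5: (1-0.299)·(-0.61,-3.09) + 0.299·(-1.31,-1.93) = (-0.8193,-2.7432)
Perimeter = Σ |v_{i+1} − v_i|:
  edge 1→2: √(-1.4596² + 2.6038²) = 2.9850 (running 2.9850)
  edge 2→3: √(-2.9855² + -0.4005²) = 3.0122 (running 5.9972)
  edge 3→4: √(-0.6657² + -3.9800²) = 4.0353 (running 10.0325)
  edge 4→5: √(1.5508² + -1.0149²) = 1.8533 (running 11.8858)
  edge 5→1: √(3.5600² + 2.7916²) = 4.5240 (running 16.4098)
Perimeter = 16.4098

Perimeter at t=0.299: 16.4098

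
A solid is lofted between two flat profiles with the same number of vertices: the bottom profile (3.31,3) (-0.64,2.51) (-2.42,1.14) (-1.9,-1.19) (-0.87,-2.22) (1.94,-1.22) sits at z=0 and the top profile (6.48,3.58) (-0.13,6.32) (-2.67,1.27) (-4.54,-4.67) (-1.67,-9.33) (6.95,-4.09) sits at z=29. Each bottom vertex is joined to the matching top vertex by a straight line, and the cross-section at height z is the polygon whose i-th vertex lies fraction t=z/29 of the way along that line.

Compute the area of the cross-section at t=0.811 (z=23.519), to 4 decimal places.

Area at t=0.811: 92.4420

Cross-section at t=0.811: each vertex is (1-t)·p0[i] + t·p1[i].
  v1: (1-0.811)·(3.31,3) + 0.811·(6.48,3.58) = (5.8809,3.4704)
  v2: (1-0.811)·(-0.64,2.51) + 0.811·(-0.13,6.32) = (-0.2264,5.5999)
  v3: (1-0.811)·(-2.42,1.14) + 0.811·(-2.67,1.27) = (-2.6227,1.2454)
  v4: (1-0.811)·(-1.9,-1.19) + 0.811·(-4.54,-4.67) = (-4.0410,-4.0123)
  v5: (1-0.811)·(-0.87,-2.22) + 0.811·(-1.67,-9.33) = (-1.5188,-7.9862)
  v6: (1-0.811)·(1.94,-1.22) + 0.811·(6.95,-4.09) = (6.0031,-3.5476)
Shoelace sum Σ(x_i·y_{i+1} − x_{i+1}·y_i):
  i=1: 5.8809·5.5999 − -0.2264·3.4704 = +33.7180 (running +33.7180)
  i=2: -0.2264·1.2454 − -2.6227·5.5999 = +14.4052 (running +48.1232)
  i=3: -2.6227·-4.0123 − -4.0410·1.2454 = +15.5560 (running +63.6793)
  i=4: -4.0410·-7.9862 − -1.5188·-4.0123 = +26.1787 (running +89.8580)
  i=5: -1.5188·-3.5476 − 6.0031·-7.9862 = +53.3301 (running +143.1881)
  i=6: 6.0031·3.4704 − 5.8809·-3.5476 = +41.6959 (running +184.8840)
Area = |Σ|/2 = |184.8840|/2 = 92.4420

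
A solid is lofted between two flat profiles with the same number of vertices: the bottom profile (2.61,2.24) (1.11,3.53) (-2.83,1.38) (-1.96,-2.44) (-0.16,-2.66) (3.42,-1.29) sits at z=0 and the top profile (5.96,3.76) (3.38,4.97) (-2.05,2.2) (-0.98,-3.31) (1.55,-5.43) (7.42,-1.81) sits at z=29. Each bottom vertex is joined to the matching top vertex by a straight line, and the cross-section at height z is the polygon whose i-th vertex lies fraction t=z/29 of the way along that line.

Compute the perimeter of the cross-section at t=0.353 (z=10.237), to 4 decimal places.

Perimeter at t=0.353: 23.3468

Cross-section at t=0.353: each vertex is (1-t)·p0[i] + t·p1[i].
  v1: (1-0.353)·(2.61,2.24) + 0.353·(5.96,3.76) = (3.7925,2.7766)
  v2: (1-0.353)·(1.11,3.53) + 0.353·(3.38,4.97) = (1.9113,4.0383)
  v3: (1-0.353)·(-2.83,1.38) + 0.353·(-2.05,2.2) = (-2.5547,1.6695)
  v4: (1-0.353)·(-1.96,-2.44) + 0.353·(-0.98,-3.31) = (-1.6141,-2.7471)
  v5: (1-0.353)·(-0.16,-2.66) + 0.353·(1.55,-5.43) = (0.4436,-3.6378)
  v6: (1-0.353)·(3.42,-1.29) + 0.353·(7.42,-1.81) = (4.8320,-1.4736)
Perimeter = Σ |v_{i+1} − v_i|:
  edge 1→2: √(-1.8812² + 1.2618²) = 2.2652 (running 2.2652)
  edge 2→3: √(-4.4660² + -2.3689²) = 5.0553 (running 7.3205)
  edge 3→4: √(0.9406² + -4.4166²) = 4.5156 (running 11.8361)
  edge 4→5: √(2.0577² + -0.8907²) = 2.2422 (running 14.0783)
  edge 5→6: √(4.3884² + 2.1643²) = 4.8930 (running 18.9714)
  edge 6→1: √(-1.0395² + 4.2501²) = 4.3754 (running 23.3468)
Perimeter = 23.3468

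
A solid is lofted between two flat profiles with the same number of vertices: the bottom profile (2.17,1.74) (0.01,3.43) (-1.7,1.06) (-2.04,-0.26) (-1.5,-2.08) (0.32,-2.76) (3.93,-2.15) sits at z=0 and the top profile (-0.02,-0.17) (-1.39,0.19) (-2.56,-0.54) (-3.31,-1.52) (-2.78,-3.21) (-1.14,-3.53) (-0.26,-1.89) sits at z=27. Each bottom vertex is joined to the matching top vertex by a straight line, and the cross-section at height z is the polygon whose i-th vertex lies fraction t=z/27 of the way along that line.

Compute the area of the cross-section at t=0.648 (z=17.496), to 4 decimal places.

Cross-section at t=0.648: each vertex is (1-t)·p0[i] + t·p1[i].
  v1: (1-0.648)·(2.17,1.74) + 0.648·(-0.02,-0.17) = (0.7509,0.5023)
  v2: (1-0.648)·(0.01,3.43) + 0.648·(-1.39,0.19) = (-0.8972,1.3305)
  v3: (1-0.648)·(-1.7,1.06) + 0.648·(-2.56,-0.54) = (-2.2573,0.0232)
  v4: (1-0.648)·(-2.04,-0.26) + 0.648·(-3.31,-1.52) = (-2.8630,-1.0765)
  v5: (1-0.648)·(-1.5,-2.08) + 0.648·(-2.78,-3.21) = (-2.3294,-2.8122)
  v6: (1-0.648)·(0.32,-2.76) + 0.648·(-1.14,-3.53) = (-0.6261,-3.2590)
  v7: (1-0.648)·(3.93,-2.15) + 0.648·(-0.26,-1.89) = (1.2149,-1.9815)
Shoelace sum Σ(x_i·y_{i+1} − x_{i+1}·y_i):
  i=1: 0.7509·1.3305 − -0.8972·0.5023 = +1.4497 (running +1.4497)
  i=2: -0.8972·0.0232 − -2.2573·1.3305 = +2.9825 (running +4.4322)
  i=3: -2.2573·-1.0765 − -2.8630·0.0232 = +2.4963 (running +6.9285)
  i=4: -2.8630·-2.8122 − -2.3294·-1.0765 = +5.5437 (running +12.4722)
  i=5: -2.3294·-3.2590 − -0.6261·-2.8122 = +5.8309 (running +18.3031)
  i=6: -0.6261·-1.9815 − 1.2149·-3.2590 = +5.1998 (running +23.5029)
  i=7: 1.2149·0.5023 − 0.7509·-1.9815 = +2.0981 (running +25.6011)
Area = |Σ|/2 = |25.6011|/2 = 12.8005

Area at t=0.648: 12.8005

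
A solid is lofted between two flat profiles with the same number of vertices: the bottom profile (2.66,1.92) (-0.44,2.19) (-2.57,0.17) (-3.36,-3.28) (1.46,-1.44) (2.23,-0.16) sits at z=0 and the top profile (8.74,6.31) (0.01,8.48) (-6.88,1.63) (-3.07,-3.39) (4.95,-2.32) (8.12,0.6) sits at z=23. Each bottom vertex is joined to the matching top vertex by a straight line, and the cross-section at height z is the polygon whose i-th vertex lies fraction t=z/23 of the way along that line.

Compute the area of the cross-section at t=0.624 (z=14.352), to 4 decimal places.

Cross-section at t=0.624: each vertex is (1-t)·p0[i] + t·p1[i].
  v1: (1-0.624)·(2.66,1.92) + 0.624·(8.74,6.31) = (6.4539,4.6594)
  v2: (1-0.624)·(-0.44,2.19) + 0.624·(0.01,8.48) = (-0.1592,6.1150)
  v3: (1-0.624)·(-2.57,0.17) + 0.624·(-6.88,1.63) = (-5.2594,1.0810)
  v4: (1-0.624)·(-3.36,-3.28) + 0.624·(-3.07,-3.39) = (-3.1790,-3.3486)
  v5: (1-0.624)·(1.46,-1.44) + 0.624·(4.95,-2.32) = (3.6378,-1.9891)
  v6: (1-0.624)·(2.23,-0.16) + 0.624·(8.12,0.6) = (5.9054,0.3142)
Shoelace sum Σ(x_i·y_{i+1} − x_{i+1}·y_i):
  i=1: 6.4539·6.1150 − -0.1592·4.6594 = +40.2072 (running +40.2072)
  i=2: -0.1592·1.0810 − -5.2594·6.1150 = +31.9892 (running +72.1964)
  i=3: -5.2594·-3.3486 − -3.1790·1.0810 = +21.0486 (running +93.2450)
  i=4: -3.1790·-1.9891 − 3.6378·-3.3486 = +18.5050 (running +111.7501)
  i=5: 3.6378·0.3142 − 5.9054·-1.9891 = +12.8896 (running +124.6397)
  i=6: 5.9054·4.6594 − 6.4539·0.3142 = +25.4871 (running +150.1268)
Area = |Σ|/2 = |150.1268|/2 = 75.0634

Area at t=0.624: 75.0634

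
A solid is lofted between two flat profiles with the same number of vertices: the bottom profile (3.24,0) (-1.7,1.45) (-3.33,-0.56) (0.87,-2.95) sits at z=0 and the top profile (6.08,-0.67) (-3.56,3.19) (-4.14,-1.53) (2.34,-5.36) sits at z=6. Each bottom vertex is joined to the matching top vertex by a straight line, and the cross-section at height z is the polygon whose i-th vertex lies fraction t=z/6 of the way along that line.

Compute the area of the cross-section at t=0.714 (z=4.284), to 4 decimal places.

Cross-section at t=0.714: each vertex is (1-t)·p0[i] + t·p1[i].
  v1: (1-0.714)·(3.24,0) + 0.714·(6.08,-0.67) = (5.2678,-0.4784)
  v2: (1-0.714)·(-1.7,1.45) + 0.714·(-3.56,3.19) = (-3.0280,2.6924)
  v3: (1-0.714)·(-3.33,-0.56) + 0.714·(-4.14,-1.53) = (-3.9083,-1.2526)
  v4: (1-0.714)·(0.87,-2.95) + 0.714·(2.34,-5.36) = (1.9196,-4.6707)
Shoelace sum Σ(x_i·y_{i+1} − x_{i+1}·y_i):
  i=1: 5.2678·2.6924 − -3.0280·-0.4784 = +12.7342 (running +12.7342)
  i=2: -3.0280·-1.2526 − -3.9083·2.6924 = +14.3155 (running +27.0497)
  i=3: -3.9083·-4.6707 − 1.9196·-1.2526 = +20.6593 (running +47.7089)
  i=4: 1.9196·-0.4784 − 5.2678·-4.6707 = +23.6860 (running +71.3950)
Area = |Σ|/2 = |71.3950|/2 = 35.6975

Area at t=0.714: 35.6975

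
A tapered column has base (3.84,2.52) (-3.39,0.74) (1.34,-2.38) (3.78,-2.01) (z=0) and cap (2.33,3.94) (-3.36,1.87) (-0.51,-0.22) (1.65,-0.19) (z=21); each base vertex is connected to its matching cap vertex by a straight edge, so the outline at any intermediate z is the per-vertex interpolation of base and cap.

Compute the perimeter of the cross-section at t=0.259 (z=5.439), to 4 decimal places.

Cross-section at t=0.259: each vertex is (1-t)·p0[i] + t·p1[i].
  v1: (1-0.259)·(3.84,2.52) + 0.259·(2.33,3.94) = (3.4489,2.8878)
  v2: (1-0.259)·(-3.39,0.74) + 0.259·(-3.36,1.87) = (-3.3822,1.0327)
  v3: (1-0.259)·(1.34,-2.38) + 0.259·(-0.51,-0.22) = (0.8609,-1.8206)
  v4: (1-0.259)·(3.78,-2.01) + 0.259·(1.65,-0.19) = (3.2283,-1.5386)
Perimeter = Σ |v_{i+1} − v_i|:
  edge 1→2: √(-6.8311² + -1.8551²) = 7.0786 (running 7.0786)
  edge 2→3: √(4.2431² + -2.8532²) = 5.1132 (running 12.1917)
  edge 3→4: √(2.3675² + 0.2819²) = 2.3842 (running 14.5759)
  edge 4→1: √(0.2206² + 4.4264²) = 4.4319 (running 19.0078)
Perimeter = 19.0078

Perimeter at t=0.259: 19.0078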